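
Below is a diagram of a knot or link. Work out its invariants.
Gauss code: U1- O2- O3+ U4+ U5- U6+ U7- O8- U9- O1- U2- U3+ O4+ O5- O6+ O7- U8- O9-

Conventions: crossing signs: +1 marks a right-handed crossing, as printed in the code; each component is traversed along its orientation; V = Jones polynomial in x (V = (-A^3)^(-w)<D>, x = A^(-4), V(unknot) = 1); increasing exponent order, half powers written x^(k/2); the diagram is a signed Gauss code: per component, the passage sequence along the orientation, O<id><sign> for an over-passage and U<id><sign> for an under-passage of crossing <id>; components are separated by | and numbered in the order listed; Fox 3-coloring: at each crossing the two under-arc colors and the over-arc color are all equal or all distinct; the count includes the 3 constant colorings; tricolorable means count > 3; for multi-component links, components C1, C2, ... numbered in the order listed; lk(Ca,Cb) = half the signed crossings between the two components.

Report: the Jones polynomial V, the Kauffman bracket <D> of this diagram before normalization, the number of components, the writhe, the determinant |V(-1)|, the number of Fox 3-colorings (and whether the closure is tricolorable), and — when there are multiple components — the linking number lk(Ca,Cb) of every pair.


Jones polynomial: V(x) = -x^-4 + x^-3 + x^-1
<D> = -A^-5 - A^3 + A^7; writhe -3
components 1, writhe -3 (9 crossings)
3-colorings: 9 of 3^9, det 3 — tricolorable
note: det 3 = |V(-1)|; divisible by 3, so tricolorable


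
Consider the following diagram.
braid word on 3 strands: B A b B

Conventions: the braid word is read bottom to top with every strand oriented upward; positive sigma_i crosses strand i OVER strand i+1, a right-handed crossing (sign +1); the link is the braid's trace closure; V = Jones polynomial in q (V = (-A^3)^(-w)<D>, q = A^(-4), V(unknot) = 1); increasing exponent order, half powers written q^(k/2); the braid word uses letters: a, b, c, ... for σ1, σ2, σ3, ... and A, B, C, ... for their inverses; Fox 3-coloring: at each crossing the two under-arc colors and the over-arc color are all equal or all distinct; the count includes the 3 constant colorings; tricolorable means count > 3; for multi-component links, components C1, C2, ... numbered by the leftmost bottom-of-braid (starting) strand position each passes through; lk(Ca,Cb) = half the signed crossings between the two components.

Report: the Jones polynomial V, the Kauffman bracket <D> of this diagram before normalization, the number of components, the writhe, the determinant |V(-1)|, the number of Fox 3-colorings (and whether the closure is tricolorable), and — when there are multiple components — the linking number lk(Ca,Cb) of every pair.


V = 1
<D> = A^-6 (w = -2)
1 component over 4 crossings, w = -2
3 Fox colorings among 3^4, |V(-1)| = 1: not tricolorable
why: |V(-1)| = 1: so not tricolorable, since 3 does not divide 1


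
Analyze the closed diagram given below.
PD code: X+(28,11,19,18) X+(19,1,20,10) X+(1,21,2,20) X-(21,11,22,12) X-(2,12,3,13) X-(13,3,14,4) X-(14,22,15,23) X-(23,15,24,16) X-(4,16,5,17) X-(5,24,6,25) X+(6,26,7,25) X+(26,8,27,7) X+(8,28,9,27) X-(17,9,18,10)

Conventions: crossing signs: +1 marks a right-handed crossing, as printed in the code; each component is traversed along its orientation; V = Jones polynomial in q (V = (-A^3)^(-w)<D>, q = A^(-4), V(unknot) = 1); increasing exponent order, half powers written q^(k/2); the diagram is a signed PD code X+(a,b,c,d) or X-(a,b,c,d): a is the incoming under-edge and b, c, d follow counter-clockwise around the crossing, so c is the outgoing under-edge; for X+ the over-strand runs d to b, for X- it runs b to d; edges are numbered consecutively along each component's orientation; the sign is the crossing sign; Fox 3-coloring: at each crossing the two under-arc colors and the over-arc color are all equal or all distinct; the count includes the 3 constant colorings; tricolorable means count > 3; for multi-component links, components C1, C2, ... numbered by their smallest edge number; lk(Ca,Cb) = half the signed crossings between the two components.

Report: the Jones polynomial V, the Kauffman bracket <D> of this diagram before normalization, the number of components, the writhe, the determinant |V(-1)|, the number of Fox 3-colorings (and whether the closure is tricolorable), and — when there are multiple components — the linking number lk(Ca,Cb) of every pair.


V(q) = q^-6 - q^-5 + 2q^-4 - 2q^-3 + 3q^-2 - 2q^-1 + 3 - q + q^2
bracket: A^-14 - A^-10 + 3A^-6 - 2A^-2 + 3A^2 - 2A^6 + 2A^10 - A^14 + A^18, w = -2
3 components, writhe -2, over 14 crossings
lk(C1,C2) = -2
linking number lk(C1,C3) = +2
lk(C2,C3): -1
det 16, colorings 3 of 3^14 — not tricolorable
observation: the 3 component pairs carry total linking -1


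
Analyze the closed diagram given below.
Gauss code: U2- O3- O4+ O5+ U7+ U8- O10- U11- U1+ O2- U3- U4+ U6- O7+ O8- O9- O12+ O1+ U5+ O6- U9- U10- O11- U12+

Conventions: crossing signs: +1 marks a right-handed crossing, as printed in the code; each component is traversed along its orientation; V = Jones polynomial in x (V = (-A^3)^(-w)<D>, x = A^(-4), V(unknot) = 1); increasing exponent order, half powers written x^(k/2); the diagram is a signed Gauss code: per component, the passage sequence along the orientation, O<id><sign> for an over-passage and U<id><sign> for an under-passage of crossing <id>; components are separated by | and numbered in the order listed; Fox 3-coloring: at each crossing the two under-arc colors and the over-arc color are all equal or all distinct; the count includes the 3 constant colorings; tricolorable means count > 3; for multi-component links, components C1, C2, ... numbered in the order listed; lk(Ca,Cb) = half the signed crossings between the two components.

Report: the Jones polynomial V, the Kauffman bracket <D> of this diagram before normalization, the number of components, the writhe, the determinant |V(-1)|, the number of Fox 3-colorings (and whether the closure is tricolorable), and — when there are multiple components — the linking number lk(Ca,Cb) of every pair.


Jones polynomial: V(x) = x^-5 - 2x^-4 + 2x^-3 - 2x^-2 + 2x^-1 - 1 + x
<D> = A^-10 - A^-6 + 2A^-2 - 2A^2 + 2A^6 - 2A^10 + A^14; writhe -2
components 1, writhe -2 (12 crossings)
3-colorings: 3 of 3^12, det 11 — not tricolorable
note: w = -2 (over 12 crossings) is diagram-only; (-A^3)^(2) removes it from V


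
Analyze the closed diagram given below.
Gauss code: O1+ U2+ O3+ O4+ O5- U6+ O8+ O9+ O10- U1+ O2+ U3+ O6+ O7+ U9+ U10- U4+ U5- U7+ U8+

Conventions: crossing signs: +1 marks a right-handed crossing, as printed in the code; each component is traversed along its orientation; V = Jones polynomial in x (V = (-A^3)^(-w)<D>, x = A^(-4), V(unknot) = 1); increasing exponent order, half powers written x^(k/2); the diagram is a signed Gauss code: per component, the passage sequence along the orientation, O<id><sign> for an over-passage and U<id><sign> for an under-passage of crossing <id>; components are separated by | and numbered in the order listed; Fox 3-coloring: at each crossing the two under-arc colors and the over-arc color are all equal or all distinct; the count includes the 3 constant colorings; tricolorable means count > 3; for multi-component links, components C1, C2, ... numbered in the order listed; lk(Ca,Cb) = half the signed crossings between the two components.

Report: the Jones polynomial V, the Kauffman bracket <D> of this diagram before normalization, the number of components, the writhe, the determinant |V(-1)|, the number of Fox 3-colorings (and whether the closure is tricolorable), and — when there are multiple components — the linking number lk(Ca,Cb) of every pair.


Jones polynomial: V(x) = x^2 + x^4 - x^5 + x^6 - x^7
<D> = -A^-10 + A^-6 - A^-2 + A^2 + A^10; writhe +6
components 1, writhe +6 (10 crossings)
3-colorings: 3 of 3^10, det 5 — not tricolorable
note: w = +6 shifts under R1 moves; the (-A^3)^(-6) factor cancels that in V


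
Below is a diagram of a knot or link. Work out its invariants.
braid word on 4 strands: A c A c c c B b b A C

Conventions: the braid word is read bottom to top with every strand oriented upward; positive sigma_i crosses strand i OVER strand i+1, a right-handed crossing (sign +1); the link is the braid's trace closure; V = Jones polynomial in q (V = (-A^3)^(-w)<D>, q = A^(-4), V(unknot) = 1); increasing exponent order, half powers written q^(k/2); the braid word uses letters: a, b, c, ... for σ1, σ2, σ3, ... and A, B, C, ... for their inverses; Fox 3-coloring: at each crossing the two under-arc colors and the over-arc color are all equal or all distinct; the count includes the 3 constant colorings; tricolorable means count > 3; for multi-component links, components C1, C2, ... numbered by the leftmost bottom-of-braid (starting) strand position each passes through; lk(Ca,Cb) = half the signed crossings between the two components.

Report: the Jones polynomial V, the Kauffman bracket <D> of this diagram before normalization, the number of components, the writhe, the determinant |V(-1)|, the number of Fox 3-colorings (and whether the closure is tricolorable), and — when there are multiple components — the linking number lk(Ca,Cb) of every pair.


V = -q^-3 + q^-2 - q^-1 + 3 - q + q^2 - q^3
<D> = A^-9 - A^-5 + A^-1 - 3A^3 + A^7 - A^11 + A^15 (w = +1)
1 component over 11 crossings, w = +1
27 Fox colorings among 3^11, |V(-1)| = 9: tricolorable
why: the span of V is 6, forcing >= 6 crossings in any diagram


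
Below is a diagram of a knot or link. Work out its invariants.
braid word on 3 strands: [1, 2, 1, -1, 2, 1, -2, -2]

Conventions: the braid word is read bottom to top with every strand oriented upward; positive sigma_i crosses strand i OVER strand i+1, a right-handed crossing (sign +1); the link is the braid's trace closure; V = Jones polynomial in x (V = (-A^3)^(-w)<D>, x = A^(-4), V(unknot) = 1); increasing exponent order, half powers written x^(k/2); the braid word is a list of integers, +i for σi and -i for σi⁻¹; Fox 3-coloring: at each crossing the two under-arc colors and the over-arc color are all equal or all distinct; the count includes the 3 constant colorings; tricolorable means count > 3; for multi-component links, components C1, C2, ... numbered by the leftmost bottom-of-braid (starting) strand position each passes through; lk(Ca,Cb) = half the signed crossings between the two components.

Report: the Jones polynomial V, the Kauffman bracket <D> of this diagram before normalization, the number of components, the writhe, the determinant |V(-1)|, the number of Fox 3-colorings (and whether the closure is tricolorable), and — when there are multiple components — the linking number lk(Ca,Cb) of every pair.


Jones polynomial: V(x) = 2 + x^2 + x^4
<D> = A^-10 + A^-2 + 2A^6; writhe +2
components 3, writhe +2 (8 crossings)
linking number lk(C1,C2) = +1
lk(C1,C3): +1
lk(C2,C3) = -1
3-colorings: 3 of 3^8, det 4 — not tricolorable
note: the 3 component pairs carry total linking +1


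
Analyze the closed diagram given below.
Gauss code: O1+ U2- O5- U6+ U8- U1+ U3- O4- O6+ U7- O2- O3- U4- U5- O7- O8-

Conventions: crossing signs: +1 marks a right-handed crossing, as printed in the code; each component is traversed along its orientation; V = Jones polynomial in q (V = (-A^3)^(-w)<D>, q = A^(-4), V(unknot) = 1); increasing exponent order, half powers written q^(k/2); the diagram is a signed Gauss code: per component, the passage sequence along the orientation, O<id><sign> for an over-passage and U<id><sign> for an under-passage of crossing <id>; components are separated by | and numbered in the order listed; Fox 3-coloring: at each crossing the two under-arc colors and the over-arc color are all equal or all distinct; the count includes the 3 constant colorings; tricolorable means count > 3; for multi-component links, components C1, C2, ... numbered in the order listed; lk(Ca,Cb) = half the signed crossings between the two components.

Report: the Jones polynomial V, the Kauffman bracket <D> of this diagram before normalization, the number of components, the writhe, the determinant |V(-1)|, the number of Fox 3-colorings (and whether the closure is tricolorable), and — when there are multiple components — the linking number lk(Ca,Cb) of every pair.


V = -q^-6 + q^-5 - q^-4 + 2q^-3 - q^-2 + q^-1
<D> = A^-8 - A^-4 + 2 - A^4 + A^8 - A^12 (w = -4)
1 component over 8 crossings, w = -4
3 Fox colorings among 3^8, |V(-1)| = 7: not tricolorable
why: V spans 5 powers of q: at least 5 crossings in any diagram


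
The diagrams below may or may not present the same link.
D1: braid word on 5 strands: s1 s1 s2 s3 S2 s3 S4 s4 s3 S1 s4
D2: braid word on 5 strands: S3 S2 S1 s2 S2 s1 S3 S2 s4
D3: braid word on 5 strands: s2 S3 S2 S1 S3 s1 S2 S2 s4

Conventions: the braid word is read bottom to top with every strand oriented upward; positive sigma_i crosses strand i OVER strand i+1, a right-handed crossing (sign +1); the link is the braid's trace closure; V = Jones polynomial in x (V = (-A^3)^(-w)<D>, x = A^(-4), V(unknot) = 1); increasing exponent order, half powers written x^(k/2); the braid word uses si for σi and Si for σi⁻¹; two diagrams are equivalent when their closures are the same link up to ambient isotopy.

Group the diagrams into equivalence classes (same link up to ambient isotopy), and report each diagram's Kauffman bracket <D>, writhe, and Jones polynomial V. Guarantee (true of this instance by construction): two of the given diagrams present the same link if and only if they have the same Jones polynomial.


grouping into links: {D1} | {D2, D3}
V(D1) = -x^(1/2) - x^(5/2)  (w +5, c 11, <D> = A^5 + A^13)
D2 (bracket A^-7 + A^-3 + A - A^9; 9 crossings at w = -3): V = x^(-9/2) - x^(-5/2) - x^(-3/2) - x^(-1/2)
D3 (bracket A^-7 + A^-3 + A - A^9; 9 crossings at w = -3): V = x^(-9/2) - x^(-5/2) - x^(-3/2) - x^(-1/2)
why: 2 classes among 3 diagrams; unequal V(x) rules out equality


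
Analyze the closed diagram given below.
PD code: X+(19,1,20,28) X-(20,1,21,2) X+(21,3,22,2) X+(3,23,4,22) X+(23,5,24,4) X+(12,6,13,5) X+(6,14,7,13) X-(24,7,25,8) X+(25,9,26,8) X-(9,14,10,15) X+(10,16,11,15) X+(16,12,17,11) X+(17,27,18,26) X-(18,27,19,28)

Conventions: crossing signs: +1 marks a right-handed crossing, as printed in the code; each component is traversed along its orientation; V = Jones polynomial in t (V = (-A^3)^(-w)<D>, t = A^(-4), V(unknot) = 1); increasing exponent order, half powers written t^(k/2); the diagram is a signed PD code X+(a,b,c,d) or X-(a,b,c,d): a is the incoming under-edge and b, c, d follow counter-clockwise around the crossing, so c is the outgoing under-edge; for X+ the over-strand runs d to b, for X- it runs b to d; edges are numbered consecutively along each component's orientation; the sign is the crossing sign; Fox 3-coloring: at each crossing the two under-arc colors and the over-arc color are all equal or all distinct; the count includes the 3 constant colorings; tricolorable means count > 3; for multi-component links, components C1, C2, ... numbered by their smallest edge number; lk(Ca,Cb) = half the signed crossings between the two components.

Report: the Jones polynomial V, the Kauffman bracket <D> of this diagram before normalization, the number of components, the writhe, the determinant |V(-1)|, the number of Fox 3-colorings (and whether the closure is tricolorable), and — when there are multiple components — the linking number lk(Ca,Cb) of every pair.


V = t^2 + 2t^4 - 2t^5 + t^6 - 2t^7 + t^8
<D> = A^-14 - 2A^-10 + A^-6 - 2A^-2 + 2A^2 + A^10 (w = +6)
1 component over 14 crossings, w = +6
27 Fox colorings among 3^14, |V(-1)| = 9: tricolorable
why: V spans 6 powers of t: at least 6 crossings in any diagram


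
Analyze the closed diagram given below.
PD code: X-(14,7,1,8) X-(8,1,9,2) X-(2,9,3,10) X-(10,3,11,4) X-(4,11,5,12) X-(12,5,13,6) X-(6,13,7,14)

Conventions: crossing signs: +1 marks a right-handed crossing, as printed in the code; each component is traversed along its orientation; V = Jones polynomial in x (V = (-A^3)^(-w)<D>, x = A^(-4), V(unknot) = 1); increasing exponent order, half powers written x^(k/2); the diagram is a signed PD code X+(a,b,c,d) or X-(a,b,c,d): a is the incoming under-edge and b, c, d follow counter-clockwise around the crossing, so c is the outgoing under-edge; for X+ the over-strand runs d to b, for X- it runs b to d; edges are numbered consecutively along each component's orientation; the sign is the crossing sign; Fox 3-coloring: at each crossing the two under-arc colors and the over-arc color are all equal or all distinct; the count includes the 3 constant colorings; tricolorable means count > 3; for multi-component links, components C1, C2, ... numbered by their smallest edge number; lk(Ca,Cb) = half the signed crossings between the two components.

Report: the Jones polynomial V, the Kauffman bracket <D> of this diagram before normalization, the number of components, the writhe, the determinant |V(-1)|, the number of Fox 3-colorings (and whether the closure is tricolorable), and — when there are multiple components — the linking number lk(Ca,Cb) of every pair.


V = -x^-10 + x^-9 - x^-8 + x^-7 - x^-6 + x^-5 + x^-3
<D> = -A^-9 - A^-1 + A^3 - A^7 + A^11 - A^15 + A^19 (w = -7)
1 component over 7 crossings, w = -7
3 Fox colorings among 3^7, |V(-1)| = 7: not tricolorable
why: the span of V is 7, forcing >= 7 crossings in any diagram


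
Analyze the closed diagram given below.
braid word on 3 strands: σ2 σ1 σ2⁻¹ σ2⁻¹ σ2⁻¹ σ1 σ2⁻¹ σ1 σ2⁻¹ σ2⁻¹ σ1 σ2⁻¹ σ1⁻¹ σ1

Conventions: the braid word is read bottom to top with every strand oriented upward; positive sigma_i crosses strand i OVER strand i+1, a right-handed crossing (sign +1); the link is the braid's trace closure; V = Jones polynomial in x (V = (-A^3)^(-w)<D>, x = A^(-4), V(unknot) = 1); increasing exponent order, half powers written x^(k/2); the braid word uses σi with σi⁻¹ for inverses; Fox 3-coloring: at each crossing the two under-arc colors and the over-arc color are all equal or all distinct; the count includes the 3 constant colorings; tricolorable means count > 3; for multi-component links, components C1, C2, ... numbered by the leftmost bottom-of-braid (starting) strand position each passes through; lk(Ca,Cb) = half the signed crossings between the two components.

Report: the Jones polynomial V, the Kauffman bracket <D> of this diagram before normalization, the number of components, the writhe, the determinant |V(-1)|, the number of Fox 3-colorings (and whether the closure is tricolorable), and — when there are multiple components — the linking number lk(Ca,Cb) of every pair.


Jones polynomial: V(x) = x^-7 - 3x^-6 + 6x^-5 - 10x^-4 + 12x^-3 - 12x^-2 + 12x^-1 - 9 + 6x - 3x^2 + x^3
<D> = A^-18 - 3A^-14 + 6A^-10 - 9A^-6 + 12A^-2 - 12A^2 + 12A^6 - 10A^10 + 6A^14 - 3A^18 + A^22; writhe -2
components 1, writhe -2 (14 crossings)
3-colorings: 9 of 3^14, det 75 — tricolorable
note: |V(-1)| = 75: so tricolorable, since 3 divides 75


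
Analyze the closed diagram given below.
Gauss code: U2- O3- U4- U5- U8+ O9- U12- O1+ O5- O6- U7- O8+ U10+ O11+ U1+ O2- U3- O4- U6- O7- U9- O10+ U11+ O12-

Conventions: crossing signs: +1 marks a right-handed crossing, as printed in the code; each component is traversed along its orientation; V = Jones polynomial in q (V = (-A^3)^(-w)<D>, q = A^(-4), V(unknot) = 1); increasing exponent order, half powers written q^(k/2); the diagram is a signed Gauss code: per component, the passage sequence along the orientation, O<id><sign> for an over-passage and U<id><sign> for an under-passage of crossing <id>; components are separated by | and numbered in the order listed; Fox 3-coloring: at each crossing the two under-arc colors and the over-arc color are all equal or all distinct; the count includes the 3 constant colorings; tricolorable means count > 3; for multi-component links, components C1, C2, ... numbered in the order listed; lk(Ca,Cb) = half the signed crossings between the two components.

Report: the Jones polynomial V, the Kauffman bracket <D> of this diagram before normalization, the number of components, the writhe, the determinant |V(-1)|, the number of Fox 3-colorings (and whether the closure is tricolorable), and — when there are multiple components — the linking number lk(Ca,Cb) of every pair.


Jones polynomial: V(q) = -q^-8 + 3q^-7 - 5q^-6 + 6q^-5 - 7q^-4 + 7q^-3 - 5q^-2 + 4q^-1 - 1
<D> = -A^-12 + 4A^-8 - 5A^-4 + 7 - 7A^4 + 6A^8 - 5A^12 + 3A^16 - A^20; writhe -4
components 1, writhe -4 (12 crossings)
3-colorings: 9 of 3^12, det 39 — tricolorable
note: the span of V is 8, forcing >= 8 crossings in any diagram


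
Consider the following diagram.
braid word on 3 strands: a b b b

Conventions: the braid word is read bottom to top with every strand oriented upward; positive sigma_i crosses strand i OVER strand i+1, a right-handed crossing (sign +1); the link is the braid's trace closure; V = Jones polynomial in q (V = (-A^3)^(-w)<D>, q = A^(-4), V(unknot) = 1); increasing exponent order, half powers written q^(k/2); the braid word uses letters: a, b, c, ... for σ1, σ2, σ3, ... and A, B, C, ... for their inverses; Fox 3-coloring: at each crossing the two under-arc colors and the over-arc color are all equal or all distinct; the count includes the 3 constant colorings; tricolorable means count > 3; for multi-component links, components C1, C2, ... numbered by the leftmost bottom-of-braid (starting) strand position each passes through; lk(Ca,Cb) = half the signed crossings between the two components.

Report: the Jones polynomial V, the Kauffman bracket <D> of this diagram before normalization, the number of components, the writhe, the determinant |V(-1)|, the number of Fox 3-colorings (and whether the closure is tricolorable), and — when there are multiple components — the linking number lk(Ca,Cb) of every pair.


V = q + q^3 - q^4
<D> = -A^-4 + 1 + A^8 (w = +4)
1 component over 4 crossings, w = +4
9 Fox colorings among 3^4, |V(-1)| = 3: tricolorable
why: det 3 = |V(-1)|; divisible by 3, so tricolorable


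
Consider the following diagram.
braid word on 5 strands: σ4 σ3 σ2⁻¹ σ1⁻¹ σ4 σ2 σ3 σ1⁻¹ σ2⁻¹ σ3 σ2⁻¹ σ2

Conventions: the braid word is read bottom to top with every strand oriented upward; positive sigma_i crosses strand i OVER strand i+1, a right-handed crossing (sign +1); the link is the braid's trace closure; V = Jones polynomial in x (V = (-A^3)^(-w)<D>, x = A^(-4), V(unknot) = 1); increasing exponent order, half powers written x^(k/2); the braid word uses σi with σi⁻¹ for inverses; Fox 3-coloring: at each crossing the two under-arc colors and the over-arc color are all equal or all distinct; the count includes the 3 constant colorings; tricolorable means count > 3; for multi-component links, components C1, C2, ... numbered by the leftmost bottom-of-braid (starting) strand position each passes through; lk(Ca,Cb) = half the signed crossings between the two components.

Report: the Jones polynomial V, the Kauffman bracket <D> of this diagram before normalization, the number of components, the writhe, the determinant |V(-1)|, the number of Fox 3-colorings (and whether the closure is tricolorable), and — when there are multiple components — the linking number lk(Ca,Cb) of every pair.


Jones polynomial: V(x) = x^-3 - x^-2 + 2x^-1 - 3 + 3x - 3x^2 + 3x^3 - 2x^4 + x^5
<D> = A^-14 - 2A^-10 + 3A^-6 - 3A^-2 + 3A^2 - 3A^6 + 2A^10 - A^14 + A^18; writhe +2
components 1, writhe +2 (12 crossings)
3-colorings: 3 of 3^12, det 19 — not tricolorable
note: w = +2 shifts under R1 moves; the (-A^3)^(-2) factor cancels that in V


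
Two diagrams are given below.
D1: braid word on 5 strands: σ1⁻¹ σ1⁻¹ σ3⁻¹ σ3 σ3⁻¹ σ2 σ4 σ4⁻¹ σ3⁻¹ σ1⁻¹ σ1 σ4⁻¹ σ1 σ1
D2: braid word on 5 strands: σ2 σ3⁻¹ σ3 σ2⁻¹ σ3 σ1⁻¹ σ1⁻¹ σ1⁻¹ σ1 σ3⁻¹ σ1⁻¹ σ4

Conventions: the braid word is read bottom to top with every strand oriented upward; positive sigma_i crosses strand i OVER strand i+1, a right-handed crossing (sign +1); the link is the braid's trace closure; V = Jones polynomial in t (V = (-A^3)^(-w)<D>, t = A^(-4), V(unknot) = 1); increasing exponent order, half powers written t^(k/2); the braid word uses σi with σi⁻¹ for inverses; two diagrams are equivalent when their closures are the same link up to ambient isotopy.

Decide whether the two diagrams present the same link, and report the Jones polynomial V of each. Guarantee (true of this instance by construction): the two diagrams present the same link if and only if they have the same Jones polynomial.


same link: no
V(D1) = t^-3 + t^-2 + t^-1 + 1  [14 crossings, <D> = A^-6 + A^-2 + A^2 + A^6, w = -2]
D2 (bracket A^-6 + 2A^-2 + 2A^2 + A^6 - A^10 - A^14; 12 crossings at w = -2): V = -t^-5 - t^-4 + t^-3 + 2t^-2 + 2t^-1 + 1
note: comparing 2 Jones polynomials yields 2 groups


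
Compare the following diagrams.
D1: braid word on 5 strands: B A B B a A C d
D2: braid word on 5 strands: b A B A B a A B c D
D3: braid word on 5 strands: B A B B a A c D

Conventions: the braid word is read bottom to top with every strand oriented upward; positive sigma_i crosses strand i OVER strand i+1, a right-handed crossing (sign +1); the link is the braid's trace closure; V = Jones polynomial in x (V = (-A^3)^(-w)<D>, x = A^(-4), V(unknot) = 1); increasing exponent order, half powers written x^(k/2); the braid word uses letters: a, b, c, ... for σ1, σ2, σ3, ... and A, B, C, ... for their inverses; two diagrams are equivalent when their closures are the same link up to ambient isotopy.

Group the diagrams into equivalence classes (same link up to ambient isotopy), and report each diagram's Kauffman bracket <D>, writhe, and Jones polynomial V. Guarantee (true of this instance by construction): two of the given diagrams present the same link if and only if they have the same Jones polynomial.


equivalence classes: {D1, D2, D3}
D1 (bracket A^-8 + 1 - A^4; 8 crossings at w = -4): V = -x^-4 + x^-3 + x^-1
D2 (bracket A^-8 + 1 - A^4; 10 crossings at w = -4): V = -x^-4 + x^-3 + x^-1
D3 (bracket A^-8 + 1 - A^4; 8 crossings at w = -4): V = -x^-4 + x^-3 + x^-1
key observation: all 3 diagrams share one V(x), hence one class


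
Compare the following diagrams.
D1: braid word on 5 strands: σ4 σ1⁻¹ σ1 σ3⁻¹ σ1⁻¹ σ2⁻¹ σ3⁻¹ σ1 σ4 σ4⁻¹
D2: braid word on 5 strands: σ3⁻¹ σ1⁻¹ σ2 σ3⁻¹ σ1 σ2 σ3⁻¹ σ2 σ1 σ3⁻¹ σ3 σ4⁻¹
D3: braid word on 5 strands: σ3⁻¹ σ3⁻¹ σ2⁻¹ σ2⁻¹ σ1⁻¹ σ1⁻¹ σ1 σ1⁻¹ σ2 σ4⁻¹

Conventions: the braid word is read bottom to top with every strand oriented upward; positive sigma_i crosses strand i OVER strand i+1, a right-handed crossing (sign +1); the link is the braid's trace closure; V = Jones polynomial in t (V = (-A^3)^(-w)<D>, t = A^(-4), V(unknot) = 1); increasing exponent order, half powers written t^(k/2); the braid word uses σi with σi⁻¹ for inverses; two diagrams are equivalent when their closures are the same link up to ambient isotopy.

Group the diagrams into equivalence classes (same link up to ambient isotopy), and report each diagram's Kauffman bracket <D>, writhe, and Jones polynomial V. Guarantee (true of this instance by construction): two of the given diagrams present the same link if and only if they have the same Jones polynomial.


grouping into links: {D1} | {D2} | {D3}
V(D1) = t^-3 + t^-2 + t^-1 + 1  (w -2, c 10, <D> = A^-6 + A^-2 + A^2 + A^6)
V(D2) = -t^-3 + 3t^-2 - 2t^-1 + 4 - 2t + 3t^2 - t^3  [12 crossings, <D> = -A^-12 + 3A^-8 - 2A^-4 + 4 - 2A^4 + 3A^8 - A^12, w = 0]
D3 (bracket A^-14 + 2A^-6 + A^2; 10 crossings at w = -6): V = t^-5 + 2t^-3 + t^-1
why: V(t) takes 3 values over 3 diagrams, fixing the grouping


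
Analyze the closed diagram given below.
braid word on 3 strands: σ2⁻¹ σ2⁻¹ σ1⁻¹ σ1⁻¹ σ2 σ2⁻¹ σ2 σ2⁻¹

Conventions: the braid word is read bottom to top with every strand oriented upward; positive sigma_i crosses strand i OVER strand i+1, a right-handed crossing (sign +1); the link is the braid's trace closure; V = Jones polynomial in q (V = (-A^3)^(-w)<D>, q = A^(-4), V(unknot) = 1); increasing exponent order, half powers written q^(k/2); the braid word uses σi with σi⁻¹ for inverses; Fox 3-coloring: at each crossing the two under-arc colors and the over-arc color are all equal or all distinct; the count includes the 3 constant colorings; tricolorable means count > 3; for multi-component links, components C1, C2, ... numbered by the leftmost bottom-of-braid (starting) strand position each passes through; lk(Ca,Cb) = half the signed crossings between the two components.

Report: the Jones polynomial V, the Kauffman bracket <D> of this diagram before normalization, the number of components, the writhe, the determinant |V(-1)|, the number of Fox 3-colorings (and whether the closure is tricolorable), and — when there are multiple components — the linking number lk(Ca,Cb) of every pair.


V(q) = q^-5 + 2q^-3 + q^-1
bracket: A^-8 + 2 + A^8, w = -4
3 components, writhe -4, over 8 crossings
lk(C1,C2) = -1
linking number lk(C1,C3) = 0
lk(C2,C3): -1
det 4, colorings 3 of 3^8 — not tricolorable
observation: det 4 = |V(-1)|; not divisible by 3, so not tricolorable


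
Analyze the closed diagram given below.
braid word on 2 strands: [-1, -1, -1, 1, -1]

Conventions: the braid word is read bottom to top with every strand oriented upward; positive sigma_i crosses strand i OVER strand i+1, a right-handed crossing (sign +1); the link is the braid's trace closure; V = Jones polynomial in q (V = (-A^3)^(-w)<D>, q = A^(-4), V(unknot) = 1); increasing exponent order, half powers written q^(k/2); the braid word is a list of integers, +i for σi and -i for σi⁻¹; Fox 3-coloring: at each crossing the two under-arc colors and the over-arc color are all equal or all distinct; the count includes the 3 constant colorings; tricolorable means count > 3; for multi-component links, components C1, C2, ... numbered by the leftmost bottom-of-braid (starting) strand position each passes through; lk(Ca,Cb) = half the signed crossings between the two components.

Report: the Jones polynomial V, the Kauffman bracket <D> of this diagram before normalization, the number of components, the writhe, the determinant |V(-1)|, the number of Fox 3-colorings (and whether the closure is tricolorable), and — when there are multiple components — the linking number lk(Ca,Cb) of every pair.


V(q) = -q^-4 + q^-3 + q^-1
bracket: -A^-5 - A^3 + A^7, w = -3
1 component, writhe -3, over 5 crossings
det 3, colorings 9 of 3^5 — tricolorable
observation: w = -3 shifts under R1 moves; the (-A^3)^(3) factor cancels that in V


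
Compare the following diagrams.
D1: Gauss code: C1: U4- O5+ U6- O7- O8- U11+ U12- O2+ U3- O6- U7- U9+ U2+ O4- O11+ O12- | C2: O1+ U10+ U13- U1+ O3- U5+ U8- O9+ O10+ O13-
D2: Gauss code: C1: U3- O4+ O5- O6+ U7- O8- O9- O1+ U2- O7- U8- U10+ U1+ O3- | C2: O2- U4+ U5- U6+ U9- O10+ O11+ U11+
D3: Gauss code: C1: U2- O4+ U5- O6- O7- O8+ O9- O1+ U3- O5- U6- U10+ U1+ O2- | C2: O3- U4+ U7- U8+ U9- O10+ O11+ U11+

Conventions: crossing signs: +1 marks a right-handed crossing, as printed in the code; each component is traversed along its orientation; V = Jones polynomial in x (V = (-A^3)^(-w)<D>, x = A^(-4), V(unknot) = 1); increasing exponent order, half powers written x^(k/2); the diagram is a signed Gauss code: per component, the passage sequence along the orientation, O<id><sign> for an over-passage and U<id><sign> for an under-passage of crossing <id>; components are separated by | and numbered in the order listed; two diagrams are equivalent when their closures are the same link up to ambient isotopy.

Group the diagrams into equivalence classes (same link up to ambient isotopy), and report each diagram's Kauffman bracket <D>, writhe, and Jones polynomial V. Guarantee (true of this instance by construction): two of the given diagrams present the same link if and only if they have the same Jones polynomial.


grouping into links: {D1, D2, D3}
V(D1) = x^(-7/2) - 2x^(-5/2) + x^(-3/2) - 2x^(-1/2) + x^(1/2) - x^(3/2)  (w -1, c 13, <D> = A^-9 - A^-5 + 2A^-1 - A^3 + 2A^7 - A^11)
D2 (bracket A^-9 - A^-5 + 2A^-1 - A^3 + 2A^7 - A^11; 11 crossings at w = -1): V = x^(-7/2) - 2x^(-5/2) + x^(-3/2) - 2x^(-1/2) + x^(1/2) - x^(3/2)
D3 (bracket A^-9 - A^-5 + 2A^-1 - A^3 + 2A^7 - A^11; 11 crossings at w = -1): V = x^(-7/2) - 2x^(-5/2) + x^(-3/2) - 2x^(-1/2) + x^(1/2) - x^(3/2)
why: all 3 diagrams share one V(x), hence one class


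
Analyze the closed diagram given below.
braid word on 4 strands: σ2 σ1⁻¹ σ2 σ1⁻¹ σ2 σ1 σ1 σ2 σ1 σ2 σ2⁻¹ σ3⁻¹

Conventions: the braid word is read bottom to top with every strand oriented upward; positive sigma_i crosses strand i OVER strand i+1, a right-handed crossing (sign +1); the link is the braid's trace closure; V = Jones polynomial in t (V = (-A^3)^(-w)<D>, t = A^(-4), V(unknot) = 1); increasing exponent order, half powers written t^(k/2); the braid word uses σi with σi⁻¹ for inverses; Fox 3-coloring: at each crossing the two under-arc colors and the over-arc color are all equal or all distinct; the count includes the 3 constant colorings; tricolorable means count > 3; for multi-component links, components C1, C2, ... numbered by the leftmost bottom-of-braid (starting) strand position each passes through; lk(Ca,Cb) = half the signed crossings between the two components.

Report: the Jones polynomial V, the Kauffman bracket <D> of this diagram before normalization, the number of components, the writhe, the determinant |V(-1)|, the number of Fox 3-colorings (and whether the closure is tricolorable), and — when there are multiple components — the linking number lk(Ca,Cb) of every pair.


V(t) = -t^(3/2) + t^(5/2) - 3t^(7/2) + 2t^(9/2) - 2t^(11/2) + 2t^(13/2) - t^(15/2)
bracket: -A^-18 + 2A^-14 - 2A^-10 + 2A^-6 - 3A^-2 + A^2 - A^6, w = +4
2 components, writhe +4, over 12 crossings
lk(C1,C2) = +2
det 12, colorings 9 of 3^12 — tricolorable
observation: free reduction leaves σ2 σ1⁻¹ σ2 σ1⁻¹ σ2 σ1 σ1 σ2 σ1 σ3⁻¹ of the original 12 letters


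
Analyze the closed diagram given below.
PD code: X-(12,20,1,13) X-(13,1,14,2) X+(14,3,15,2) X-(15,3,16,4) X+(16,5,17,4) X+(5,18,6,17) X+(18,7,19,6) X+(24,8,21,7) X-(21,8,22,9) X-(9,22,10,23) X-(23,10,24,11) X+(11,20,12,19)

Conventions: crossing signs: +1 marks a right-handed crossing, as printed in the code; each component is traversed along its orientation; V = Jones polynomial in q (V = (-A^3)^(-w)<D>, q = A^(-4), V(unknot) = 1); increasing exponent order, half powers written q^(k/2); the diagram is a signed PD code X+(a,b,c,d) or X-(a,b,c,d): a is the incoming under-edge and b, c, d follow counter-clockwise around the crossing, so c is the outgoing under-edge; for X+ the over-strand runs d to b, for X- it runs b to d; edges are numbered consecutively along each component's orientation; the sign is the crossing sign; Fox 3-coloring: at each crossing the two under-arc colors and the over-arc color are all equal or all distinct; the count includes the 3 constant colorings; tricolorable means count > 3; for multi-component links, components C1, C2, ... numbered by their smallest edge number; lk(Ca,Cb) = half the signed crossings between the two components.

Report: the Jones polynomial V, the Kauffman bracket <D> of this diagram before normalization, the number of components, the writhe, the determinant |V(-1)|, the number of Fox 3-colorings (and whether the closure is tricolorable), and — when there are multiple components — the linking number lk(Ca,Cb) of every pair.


V(q) = q^-2 + 2 + q^2
bracket: A^-8 + 2 + A^8, w = 0
3 components, writhe 0, over 12 crossings
lk(C1,C2) = +1
linking number lk(C1,C3) = -1
lk(C2,C3): 0
det 4, colorings 3 of 3^12 — not tricolorable
observation: the span of V is 4, within the link bound 12 + 3 - 1


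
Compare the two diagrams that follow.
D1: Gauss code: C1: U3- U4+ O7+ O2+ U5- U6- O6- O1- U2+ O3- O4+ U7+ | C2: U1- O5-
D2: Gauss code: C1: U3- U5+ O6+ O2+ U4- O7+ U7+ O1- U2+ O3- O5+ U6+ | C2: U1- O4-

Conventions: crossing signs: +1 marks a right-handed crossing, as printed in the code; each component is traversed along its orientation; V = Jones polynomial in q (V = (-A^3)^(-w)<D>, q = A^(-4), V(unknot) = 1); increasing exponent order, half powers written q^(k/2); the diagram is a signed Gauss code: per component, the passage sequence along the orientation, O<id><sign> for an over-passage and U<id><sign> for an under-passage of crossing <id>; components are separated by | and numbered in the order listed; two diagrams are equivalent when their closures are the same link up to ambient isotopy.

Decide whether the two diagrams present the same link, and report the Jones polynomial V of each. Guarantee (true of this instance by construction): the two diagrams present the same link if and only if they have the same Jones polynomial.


equivalent: yes
V(D1) = -q^(-5/2) - q^(-1/2)  (w -1, c 7, <D> = A^-1 + A^7)
V(D2) = -q^(-5/2) - q^(-1/2)  [7 crossings, <D> = A^5 + A^13, w = +1]
key observation: one V(q) for all 2 diagrams — one class (guaranteed)


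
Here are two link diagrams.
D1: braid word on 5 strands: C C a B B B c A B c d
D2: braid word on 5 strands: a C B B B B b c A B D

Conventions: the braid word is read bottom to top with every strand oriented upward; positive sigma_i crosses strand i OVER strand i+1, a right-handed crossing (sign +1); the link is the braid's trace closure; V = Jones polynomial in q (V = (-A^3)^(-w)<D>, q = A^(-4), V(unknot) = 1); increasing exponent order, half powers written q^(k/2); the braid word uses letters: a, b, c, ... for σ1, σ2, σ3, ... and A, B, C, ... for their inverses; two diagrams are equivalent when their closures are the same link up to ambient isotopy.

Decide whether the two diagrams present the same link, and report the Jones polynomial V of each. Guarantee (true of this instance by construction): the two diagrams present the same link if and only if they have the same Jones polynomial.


equivalent: yes
V(D1) = q^(-9/2) - q^(-5/2) - q^(-3/2) - q^(-1/2)  (w -3, c 11, <D> = A^-7 + A^-3 + A - A^9)
D2 (bracket A^-13 + A^-9 + A^-5 - A^3; 11 crossings at w = -5): V = q^(-9/2) - q^(-5/2) - q^(-3/2) - q^(-1/2)
why: Markov moves rewrite D1 (11 crossings) into D2 (11)


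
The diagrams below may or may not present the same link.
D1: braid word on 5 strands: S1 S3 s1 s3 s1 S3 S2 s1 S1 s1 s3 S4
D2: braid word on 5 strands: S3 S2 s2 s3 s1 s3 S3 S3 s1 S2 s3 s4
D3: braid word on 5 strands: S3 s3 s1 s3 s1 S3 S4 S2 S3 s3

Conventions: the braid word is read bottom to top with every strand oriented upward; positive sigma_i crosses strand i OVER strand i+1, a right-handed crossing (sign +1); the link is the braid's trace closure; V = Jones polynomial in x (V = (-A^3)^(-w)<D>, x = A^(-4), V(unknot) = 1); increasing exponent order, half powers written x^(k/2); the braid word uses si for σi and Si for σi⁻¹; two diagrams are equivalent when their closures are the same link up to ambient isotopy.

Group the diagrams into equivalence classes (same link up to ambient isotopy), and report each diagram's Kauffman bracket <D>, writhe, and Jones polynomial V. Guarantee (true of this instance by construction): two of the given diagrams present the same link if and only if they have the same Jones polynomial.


equivalence classes: {D1, D2, D3}
D1 (bracket A^-12 + A^-8 + A^-4 + 1; 12 crossings at w = 0): V = 1 + x + x^2 + x^3
V(D2) = 1 + x + x^2 + x^3  [12 crossings, <D> = A^-6 + A^-2 + A^2 + A^6, w = +2]
V(D3) = 1 + x + x^2 + x^3  (w 0, c 10, <D> = A^-12 + A^-8 + A^-4 + 1)
observation: one V(x) for all 3 diagrams — one class (guaranteed)


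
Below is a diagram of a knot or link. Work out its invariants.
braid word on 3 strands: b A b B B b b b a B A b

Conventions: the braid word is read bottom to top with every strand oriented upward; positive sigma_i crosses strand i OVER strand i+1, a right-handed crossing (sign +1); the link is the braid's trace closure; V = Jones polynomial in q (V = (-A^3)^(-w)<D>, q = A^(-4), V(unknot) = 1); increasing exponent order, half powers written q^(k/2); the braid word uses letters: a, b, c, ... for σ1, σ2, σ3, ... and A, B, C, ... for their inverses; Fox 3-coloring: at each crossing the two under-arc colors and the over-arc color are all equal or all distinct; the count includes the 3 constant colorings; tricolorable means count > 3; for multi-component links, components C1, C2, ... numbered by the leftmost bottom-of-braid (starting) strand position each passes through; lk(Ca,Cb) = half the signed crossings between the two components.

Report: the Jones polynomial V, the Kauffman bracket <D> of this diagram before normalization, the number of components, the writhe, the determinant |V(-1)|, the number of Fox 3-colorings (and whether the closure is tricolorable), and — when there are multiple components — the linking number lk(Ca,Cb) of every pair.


Jones polynomial: V(q) = q^-1 - 1 + 2q - 2q^2 + 2q^3 - 2q^4 + q^5
<D> = A^-14 - 2A^-10 + 2A^-6 - 2A^-2 + 2A^2 - A^6 + A^10; writhe +2
components 1, writhe +2 (12 crossings)
3-colorings: 3 of 3^12, det 11 — not tricolorable
note: V spans 6 powers of q: at least 6 crossings in any diagram
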